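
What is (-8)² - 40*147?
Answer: -5816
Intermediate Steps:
(-8)² - 40*147 = 64 - 5880 = -5816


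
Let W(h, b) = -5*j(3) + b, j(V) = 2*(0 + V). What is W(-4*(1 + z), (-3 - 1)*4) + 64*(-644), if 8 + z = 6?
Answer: -41262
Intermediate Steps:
z = -2 (z = -8 + 6 = -2)
j(V) = 2*V
W(h, b) = -30 + b (W(h, b) = -10*3 + b = -5*6 + b = -30 + b)
W(-4*(1 + z), (-3 - 1)*4) + 64*(-644) = (-30 + (-3 - 1)*4) + 64*(-644) = (-30 - 4*4) - 41216 = (-30 - 16) - 41216 = -46 - 41216 = -41262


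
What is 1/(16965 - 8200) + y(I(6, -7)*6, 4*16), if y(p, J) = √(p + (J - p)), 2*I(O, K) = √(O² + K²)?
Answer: 70121/8765 ≈ 8.0001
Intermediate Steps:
I(O, K) = √(K² + O²)/2 (I(O, K) = √(O² + K²)/2 = √(K² + O²)/2)
y(p, J) = √J
1/(16965 - 8200) + y(I(6, -7)*6, 4*16) = 1/(16965 - 8200) + √(4*16) = 1/8765 + √64 = 1/8765 + 8 = 70121/8765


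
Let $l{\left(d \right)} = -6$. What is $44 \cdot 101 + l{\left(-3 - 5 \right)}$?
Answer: $4438$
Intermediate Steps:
$44 \cdot 101 + l{\left(-3 - 5 \right)} = 44 \cdot 101 - 6 = 4444 - 6 = 4438$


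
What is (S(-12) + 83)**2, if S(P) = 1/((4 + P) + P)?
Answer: 2752281/400 ≈ 6880.7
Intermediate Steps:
S(P) = 1/(4 + 2*P)
(S(-12) + 83)**2 = (1/(2*(2 - 12)) + 83)**2 = ((1/2)/(-10) + 83)**2 = ((1/2)*(-1/10) + 83)**2 = (-1/20 + 83)**2 = (1659/20)**2 = 2752281/400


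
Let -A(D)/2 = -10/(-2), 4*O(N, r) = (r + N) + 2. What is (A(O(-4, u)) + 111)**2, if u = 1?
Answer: 10201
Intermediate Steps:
O(N, r) = 1/2 + N/4 + r/4 (O(N, r) = ((r + N) + 2)/4 = ((N + r) + 2)/4 = (2 + N + r)/4 = 1/2 + N/4 + r/4)
A(D) = -10 (A(D) = -(-20)/(-2) = -(-20)*(-1)/2 = -2*5 = -10)
(A(O(-4, u)) + 111)**2 = (-10 + 111)**2 = 101**2 = 10201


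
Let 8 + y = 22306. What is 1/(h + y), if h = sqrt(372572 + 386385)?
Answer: 22298/496441847 - sqrt(758957)/496441847 ≈ 4.3161e-5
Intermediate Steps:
y = 22298 (y = -8 + 22306 = 22298)
h = sqrt(758957) ≈ 871.18
1/(h + y) = 1/(sqrt(758957) + 22298) = 1/(22298 + sqrt(758957))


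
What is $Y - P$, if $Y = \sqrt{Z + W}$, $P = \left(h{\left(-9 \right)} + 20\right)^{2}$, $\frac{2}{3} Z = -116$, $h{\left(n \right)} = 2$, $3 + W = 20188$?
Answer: $-484 + \sqrt{20011} \approx -342.54$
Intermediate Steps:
$W = 20185$ ($W = -3 + 20188 = 20185$)
$Z = -174$ ($Z = \frac{3}{2} \left(-116\right) = -174$)
$P = 484$ ($P = \left(2 + 20\right)^{2} = 22^{2} = 484$)
$Y = \sqrt{20011}$ ($Y = \sqrt{-174 + 20185} = \sqrt{20011} \approx 141.46$)
$Y - P = \sqrt{20011} - 484 = -484 + \sqrt{20011}$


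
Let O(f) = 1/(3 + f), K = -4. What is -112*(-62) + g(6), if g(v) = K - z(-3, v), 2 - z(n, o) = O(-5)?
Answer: 13875/2 ≈ 6937.5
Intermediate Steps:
z(n, o) = 5/2 (z(n, o) = 2 - 1/(3 - 5) = 2 - 1/(-2) = 2 - 1*(-1/2) = 2 + 1/2 = 5/2)
g(v) = -13/2 (g(v) = -4 - 1*5/2 = -4 - 5/2 = -13/2)
-112*(-62) + g(6) = -112*(-62) - 13/2 = 6944 - 13/2 = 13875/2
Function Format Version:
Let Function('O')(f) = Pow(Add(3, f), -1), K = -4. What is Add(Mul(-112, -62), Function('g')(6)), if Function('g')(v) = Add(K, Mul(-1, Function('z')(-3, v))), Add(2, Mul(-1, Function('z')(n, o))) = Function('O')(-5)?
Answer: Rational(13875, 2) ≈ 6937.5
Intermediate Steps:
Function('z')(n, o) = Rational(5, 2) (Function('z')(n, o) = Add(2, Mul(-1, Pow(Add(3, -5), -1))) = Add(2, Mul(-1, Pow(-2, -1))) = Add(2, Mul(-1, Rational(-1, 2))) = Add(2, Rational(1, 2)) = Rational(5, 2))
Function('g')(v) = Rational(-13, 2) (Function('g')(v) = Add(-4, Mul(-1, Rational(5, 2))) = Add(-4, Rational(-5, 2)) = Rational(-13, 2))
Add(Mul(-112, -62), Function('g')(6)) = Add(Mul(-112, -62), Rational(-13, 2)) = Add(6944, Rational(-13, 2)) = Rational(13875, 2)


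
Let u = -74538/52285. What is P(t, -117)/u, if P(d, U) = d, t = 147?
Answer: -2561965/24846 ≈ -103.11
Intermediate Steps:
u = -74538/52285 (u = -74538*1/52285 = -74538/52285 ≈ -1.4256)
P(t, -117)/u = 147/(-74538/52285) = 147*(-52285/74538) = -2561965/24846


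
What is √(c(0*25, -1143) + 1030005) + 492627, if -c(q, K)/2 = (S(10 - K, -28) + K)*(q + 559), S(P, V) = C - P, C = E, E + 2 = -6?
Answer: 492627 + 9*√44517 ≈ 4.9453e+5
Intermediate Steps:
E = -8 (E = -2 - 6 = -8)
C = -8
S(P, V) = -8 - P
c(q, K) = -2*(-18 + 2*K)*(559 + q) (c(q, K) = -2*((-8 - (10 - K)) + K)*(q + 559) = -2*((-8 + (-10 + K)) + K)*(559 + q) = -2*((-18 + K) + K)*(559 + q) = -2*(-18 + 2*K)*(559 + q))
√(c(0*25, -1143) + 1030005) + 492627 = √((20124 - 2236*(-1143) + 36*(0*25) - 4*(-1143)*0*25) + 1030005) + 492627 = √((20124 + 2555748 + 36*0 - 4*(-1143)*0) + 1030005) + 492627 = √((20124 + 2555748 + 0 + 0) + 1030005) + 492627 = √(2575872 + 1030005) + 492627 = √3605877 + 492627 = 9*√44517 + 492627 = 492627 + 9*√44517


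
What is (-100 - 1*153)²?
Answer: 64009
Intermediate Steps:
(-100 - 1*153)² = (-100 - 153)² = (-253)² = 64009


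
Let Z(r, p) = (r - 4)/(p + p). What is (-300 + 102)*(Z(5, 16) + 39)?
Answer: -123651/16 ≈ -7728.2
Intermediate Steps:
Z(r, p) = (-4 + r)/(2*p) (Z(r, p) = (-4 + r)/((2*p)) = (-4 + r)*(1/(2*p)) = (-4 + r)/(2*p))
(-300 + 102)*(Z(5, 16) + 39) = (-300 + 102)*((½)*(-4 + 5)/16 + 39) = -198*((½)*(1/16)*1 + 39) = -198*(1/32 + 39) = -198*1249/32 = -123651/16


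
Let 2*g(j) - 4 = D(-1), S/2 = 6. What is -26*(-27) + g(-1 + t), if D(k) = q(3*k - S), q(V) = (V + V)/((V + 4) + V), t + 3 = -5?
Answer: 18319/26 ≈ 704.58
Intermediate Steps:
t = -8 (t = -3 - 5 = -8)
S = 12 (S = 2*6 = 12)
q(V) = 2*V/(4 + 2*V) (q(V) = (2*V)/((4 + V) + V) = (2*V)/(4 + 2*V) = 2*V/(4 + 2*V))
D(k) = (-12 + 3*k)/(-10 + 3*k) (D(k) = (3*k - 1*12)/(2 + (3*k - 1*12)) = (3*k - 12)/(2 + (3*k - 12)) = (-12 + 3*k)/(2 + (-12 + 3*k)) = (-12 + 3*k)/(-10 + 3*k))
g(j) = 67/26 (g(j) = 2 + (3*(-4 - 1)/(-10 + 3*(-1)))/2 = 2 + (3*(-5)/(-10 - 3))/2 = 2 + (3*(-5)/(-13))/2 = 2 + (3*(-1/13)*(-5))/2 = 2 + (1/2)*(15/13) = 2 + 15/26 = 67/26)
-26*(-27) + g(-1 + t) = -26*(-27) + 67/26 = 702 + 67/26 = 18319/26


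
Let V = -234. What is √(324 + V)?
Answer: 3*√10 ≈ 9.4868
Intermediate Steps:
√(324 + V) = √(324 - 234) = √90 = 3*√10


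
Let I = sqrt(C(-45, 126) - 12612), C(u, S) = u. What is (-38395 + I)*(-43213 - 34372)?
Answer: 2978876075 - 77585*I*sqrt(12657) ≈ 2.9789e+9 - 8.7286e+6*I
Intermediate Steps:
I = I*sqrt(12657) (I = sqrt(-45 - 12612) = sqrt(-12657) = I*sqrt(12657) ≈ 112.5*I)
(-38395 + I)*(-43213 - 34372) = (-38395 + I*sqrt(12657))*(-43213 - 34372) = (-38395 + I*sqrt(12657))*(-77585) = 2978876075 - 77585*I*sqrt(12657)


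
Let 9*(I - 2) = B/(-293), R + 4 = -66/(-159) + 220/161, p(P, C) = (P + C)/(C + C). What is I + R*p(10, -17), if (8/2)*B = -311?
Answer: 343780441/218586204 ≈ 1.5727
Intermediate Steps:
B = -311/4 (B = (¼)*(-311) = -311/4 ≈ -77.750)
p(P, C) = (C + P)/(2*C) (p(P, C) = (C + P)/((2*C)) = (C + P)*(1/(2*C)) = (C + P)/(2*C))
R = -18930/8533 (R = -4 + (-66/(-159) + 220/161) = -4 + (-66*(-1/159) + 220*(1/161)) = -4 + (22/53 + 220/161) = -4 + 15202/8533 = -18930/8533 ≈ -2.2184)
I = 21407/10548 (I = 2 + (-311/4/(-293))/9 = 2 + (-311/4*(-1/293))/9 = 2 + (⅑)*(311/1172) = 2 + 311/10548 = 21407/10548 ≈ 2.0295)
I + R*p(10, -17) = 21407/10548 - 9465*(-17 + 10)/(8533*(-17)) = 21407/10548 - 9465*(-1)*(-7)/(8533*17) = 21407/10548 - 18930/8533*7/34 = 21407/10548 - 9465/20723 = 343780441/218586204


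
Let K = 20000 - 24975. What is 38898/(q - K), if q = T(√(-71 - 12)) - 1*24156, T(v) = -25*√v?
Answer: -38898/(19181 + 25*83^(¼)*√I) ≈ -2.0223 + 0.00561*I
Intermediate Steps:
K = -4975
q = -24156 - 25*83^(¼)*√I (q = -25*(-71 - 12)^(¼) - 1*24156 = -25*(-83)^(¼) - 24156 = -25*83^(¼)*√I - 24156 = -24156 - 25*83^(¼)*√I ≈ -24209.0 - 53.357*I)
38898/(q - K) = 38898/((-24156 - 25*83^(¼)*√I) - 1*(-4975)) = 38898/((-24156 - 25*83^(¼)*√I) + 4975) = 38898/(-19181 - 25*83^(¼)*√I)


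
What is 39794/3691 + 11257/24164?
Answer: 1003131803/89189324 ≈ 11.247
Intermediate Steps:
39794/3691 + 11257/24164 = 1003131803/89189324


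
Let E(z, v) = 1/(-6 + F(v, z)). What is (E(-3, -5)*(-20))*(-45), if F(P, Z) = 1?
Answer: -180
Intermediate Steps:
E(z, v) = -⅕ (E(z, v) = 1/(-6 + 1) = 1/(-5) = -⅕)
(E(-3, -5)*(-20))*(-45) = -⅕*(-20)*(-45) = 4*(-45) = -180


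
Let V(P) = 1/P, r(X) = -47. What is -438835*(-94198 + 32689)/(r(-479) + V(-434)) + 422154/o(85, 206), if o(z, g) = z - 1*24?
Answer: -714585592025664/1244339 ≈ -5.7427e+8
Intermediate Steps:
o(z, g) = -24 + z (o(z, g) = z - 24 = -24 + z)
-438835*(-94198 + 32689)/(r(-479) + V(-434)) + 422154/o(85, 206) = -438835*(-94198 + 32689)/(-47 + 1/(-434)) + 422154/(-24 + 85) = -438835*(-61509/(-47 - 1/434)) + 422154/61 = -438835/((-20399/434*(-1/61509))) + 422154*(1/61) = -438835/20399/26694906 + 422154/61 = -438835*26694906/20399 + 422154/61 = -11714659074510/20399 + 422154/61 = -714585592025664/1244339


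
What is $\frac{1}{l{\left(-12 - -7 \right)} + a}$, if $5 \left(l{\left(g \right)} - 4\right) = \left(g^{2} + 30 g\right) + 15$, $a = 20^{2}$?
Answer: $\frac{1}{382} \approx 0.0026178$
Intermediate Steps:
$a = 400$
$l{\left(g \right)} = 7 + 6 g + \frac{g^{2}}{5}$ ($l{\left(g \right)} = 4 + \frac{\left(g^{2} + 30 g\right) + 15}{5} = 4 + \frac{15 + g^{2} + 30 g}{5} = 4 + \left(3 + 6 g + \frac{g^{2}}{5}\right) = 7 + 6 g + \frac{g^{2}}{5}$)
$\frac{1}{l{\left(-12 - -7 \right)} + a} = \frac{1}{\left(7 + 6 \left(-12 - -7\right) + \frac{\left(-12 - -7\right)^{2}}{5}\right) + 400} = \frac{1}{\left(7 + 6 \left(-12 + 7\right) + \frac{\left(-12 + 7\right)^{2}}{5}\right) + 400} = \frac{1}{\left(7 + 6 \left(-5\right) + \frac{\left(-5\right)^{2}}{5}\right) + 400} = \frac{1}{\left(7 - 30 + \frac{1}{5} \cdot 25\right) + 400} = \frac{1}{\left(7 - 30 + 5\right) + 400} = \frac{1}{-18 + 400} = \frac{1}{382}$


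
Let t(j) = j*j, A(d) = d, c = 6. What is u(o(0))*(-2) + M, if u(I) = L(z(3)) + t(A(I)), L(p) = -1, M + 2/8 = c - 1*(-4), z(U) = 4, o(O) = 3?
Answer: -25/4 ≈ -6.2500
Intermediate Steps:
M = 39/4 (M = -1/4 + (6 - 1*(-4)) = -1/4 + (6 + 4) = -1/4 + 10 = 39/4 ≈ 9.7500)
t(j) = j**2
u(I) = -1 + I**2
u(o(0))*(-2) + M = (-1 + 3**2)*(-2) + 39/4 = (-1 + 9)*(-2) + 39/4 = 8*(-2) + 39/4 = -16 + 39/4 = -25/4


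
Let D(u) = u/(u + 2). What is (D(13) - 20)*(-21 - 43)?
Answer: 18368/15 ≈ 1224.5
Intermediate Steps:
D(u) = u/(2 + u)
(D(13) - 20)*(-21 - 43) = (13/(2 + 13) - 20)*(-21 - 43) = (13/15 - 20)*(-64) = -287/15*(-64) = 18368/15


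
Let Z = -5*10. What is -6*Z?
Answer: 300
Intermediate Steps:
Z = -50
-6*Z = -6*(-50) = 300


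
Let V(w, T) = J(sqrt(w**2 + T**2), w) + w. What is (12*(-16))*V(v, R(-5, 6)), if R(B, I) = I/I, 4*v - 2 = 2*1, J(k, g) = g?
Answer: -384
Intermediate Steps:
v = 1 (v = 1/2 + (2*1)/4 = 1/2 + (1/4)*2 = 1/2 + 1/2 = 1)
R(B, I) = 1
V(w, T) = 2*w (V(w, T) = w + w = 2*w)
(12*(-16))*V(v, R(-5, 6)) = (12*(-16))*(2*1) = -192*2 = -384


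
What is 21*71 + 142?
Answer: 1633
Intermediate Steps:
21*71 + 142 = 1491 + 142 = 1633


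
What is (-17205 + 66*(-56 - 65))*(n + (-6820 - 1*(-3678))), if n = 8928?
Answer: -145755126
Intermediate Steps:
(-17205 + 66*(-56 - 65))*(n + (-6820 - 1*(-3678))) = (-17205 + 66*(-56 - 65))*(8928 + (-6820 - 1*(-3678))) = (-17205 + 66*(-121))*(8928 + (-6820 + 3678)) = (-17205 - 7986)*(8928 - 3142) = -25191*5786 = -145755126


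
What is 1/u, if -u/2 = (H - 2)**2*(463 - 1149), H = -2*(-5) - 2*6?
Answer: 1/21952 ≈ 4.5554e-5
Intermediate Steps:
H = -2 (H = 10 - 12 = -2)
u = 21952 (u = -2*(-2 - 2)**2*(463 - 1149) = -2*(-4)**2*(-686) = -32*(-686) = -2*(-10976) = 21952)
1/u = 1/21952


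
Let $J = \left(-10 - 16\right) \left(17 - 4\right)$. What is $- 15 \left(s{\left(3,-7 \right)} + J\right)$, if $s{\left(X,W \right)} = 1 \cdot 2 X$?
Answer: $4980$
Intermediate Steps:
$s{\left(X,W \right)} = 2 X$
$J = -338$ ($J = \left(-26\right) 13 = -338$)
$- 15 \left(s{\left(3,-7 \right)} + J\right) = - 15 \left(2 \cdot 3 - 338\right) = - 15 \left(6 - 338\right) = \left(-15\right) \left(-332\right) = 4980$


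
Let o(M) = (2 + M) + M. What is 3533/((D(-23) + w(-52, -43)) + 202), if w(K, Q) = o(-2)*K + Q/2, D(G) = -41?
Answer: 7066/487 ≈ 14.509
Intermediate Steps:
o(M) = 2 + 2*M
w(K, Q) = Q/2 - 2*K (w(K, Q) = (2 + 2*(-2))*K + Q/2 = (2 - 4)*K + Q*(1/2) = -2*K + Q/2 = Q/2 - 2*K)
3533/((D(-23) + w(-52, -43)) + 202) = 3533/((-41 + ((1/2)*(-43) - 2*(-52))) + 202) = 3533/((-41 + (-43/2 + 104)) + 202) = 3533/((-41 + 165/2) + 202) = 3533/(83/2 + 202) = 3533/(487/2) = 3533*(2/487) = 7066/487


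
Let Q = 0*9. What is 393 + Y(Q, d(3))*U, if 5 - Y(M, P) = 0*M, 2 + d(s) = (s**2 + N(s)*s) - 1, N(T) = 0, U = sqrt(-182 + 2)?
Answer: 393 + 30*I*sqrt(5) ≈ 393.0 + 67.082*I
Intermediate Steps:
Q = 0
U = 6*I*sqrt(5) (U = sqrt(-180) = 6*I*sqrt(5) ≈ 13.416*I)
d(s) = -3 + s**2 (d(s) = -2 + ((s**2 + 0*s) - 1) = -2 + ((s**2 + 0) - 1) = -2 + (s**2 - 1) = -2 + (-1 + s**2) = -3 + s**2)
Y(M, P) = 5 (Y(M, P) = 5 - 0*M = 5 - 1*0 = 5 + 0 = 5)
393 + Y(Q, d(3))*U = 393 + 5*(6*I*sqrt(5)) = 393 + 30*I*sqrt(5)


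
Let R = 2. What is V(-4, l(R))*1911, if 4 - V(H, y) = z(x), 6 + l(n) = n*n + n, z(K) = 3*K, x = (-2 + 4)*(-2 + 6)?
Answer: -38220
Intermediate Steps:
x = 8 (x = 2*4 = 8)
l(n) = -6 + n + n**2 (l(n) = -6 + (n*n + n) = -6 + (n**2 + n) = -6 + (n + n**2) = -6 + n + n**2)
V(H, y) = -20 (V(H, y) = 4 - 3*8 = 4 - 1*24 = 4 - 24 = -20)
V(-4, l(R))*1911 = -20*1911 = -38220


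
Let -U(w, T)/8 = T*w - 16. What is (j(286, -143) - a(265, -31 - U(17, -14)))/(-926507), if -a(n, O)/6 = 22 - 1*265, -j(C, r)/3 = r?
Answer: 1029/926507 ≈ 0.0011106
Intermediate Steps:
j(C, r) = -3*r
U(w, T) = 128 - 8*T*w (U(w, T) = -8*(T*w - 16) = -8*(-16 + T*w) = 128 - 8*T*w)
a(n, O) = 1458 (a(n, O) = -6*(22 - 1*265) = -6*(22 - 265) = -6*(-243) = 1458)
(j(286, -143) - a(265, -31 - U(17, -14)))/(-926507) = (-3*(-143) - 1*1458)/(-926507) = (429 - 1458)*(-1/926507) = -1029*(-1/926507) = 1029/926507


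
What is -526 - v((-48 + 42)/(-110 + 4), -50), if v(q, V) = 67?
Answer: -593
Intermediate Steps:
-526 - v((-48 + 42)/(-110 + 4), -50) = -526 - 1*67 = -526 - 67 = -593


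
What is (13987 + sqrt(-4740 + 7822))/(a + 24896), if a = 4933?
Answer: 13987/29829 + sqrt(3082)/29829 ≈ 0.47077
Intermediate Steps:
(13987 + sqrt(-4740 + 7822))/(a + 24896) = (13987 + sqrt(-4740 + 7822))/(4933 + 24896) = (13987 + sqrt(3082))/29829 = (13987 + sqrt(3082))*(1/29829) = 13987/29829 + sqrt(3082)/29829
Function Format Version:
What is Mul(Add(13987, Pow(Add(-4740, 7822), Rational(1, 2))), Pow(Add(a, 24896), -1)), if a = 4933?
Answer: Add(Rational(13987, 29829), Mul(Rational(1, 29829), Pow(3082, Rational(1, 2)))) ≈ 0.47077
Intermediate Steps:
Mul(Add(13987, Pow(Add(-4740, 7822), Rational(1, 2))), Pow(Add(a, 24896), -1)) = Mul(Add(13987, Pow(Add(-4740, 7822), Rational(1, 2))), Pow(Add(4933, 24896), -1)) = Mul(Add(13987, Pow(3082, Rational(1, 2))), Pow(29829, -1)) = Mul(Add(13987, Pow(3082, Rational(1, 2))), Rational(1, 29829)) = Add(Rational(13987, 29829), Mul(Rational(1, 29829), Pow(3082, Rational(1, 2))))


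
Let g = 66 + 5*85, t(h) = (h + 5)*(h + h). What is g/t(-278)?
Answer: 491/151788 ≈ 0.0032348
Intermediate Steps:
t(h) = 2*h*(5 + h) (t(h) = (5 + h)*(2*h) = 2*h*(5 + h))
g = 491 (g = 66 + 425 = 491)
g/t(-278) = 491/((2*(-278)*(5 - 278))) = 491/((2*(-278)*(-273))) = 491/151788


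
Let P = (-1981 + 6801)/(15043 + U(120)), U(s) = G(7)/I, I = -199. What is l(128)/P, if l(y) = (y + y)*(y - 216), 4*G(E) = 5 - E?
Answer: -3371943168/47959 ≈ -70309.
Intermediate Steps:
G(E) = 5/4 - E/4 (G(E) = (5 - E)/4 = 5/4 - E/4)
U(s) = 1/398 (U(s) = (5/4 - ¼*7)/(-199) = (5/4 - 7/4)*(-1/199) = -½*(-1/199) = 1/398)
P = 383672/1197423 (P = (-1981 + 6801)/(15043 + 1/398) = 4820/(5987115/398) = 4820*(398/5987115) = 383672/1197423 ≈ 0.32041)
l(y) = 2*y*(-216 + y) (l(y) = (2*y)*(-216 + y) = 2*y*(-216 + y))
l(128)/P = (2*128*(-216 + 128))/(383672/1197423) = (2*128*(-88))*(1197423/383672) = -22528*1197423/383672 = -3371943168/47959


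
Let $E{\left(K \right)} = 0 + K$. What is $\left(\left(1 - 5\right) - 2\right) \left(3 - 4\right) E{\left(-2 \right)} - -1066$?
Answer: $1054$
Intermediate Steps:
$E{\left(K \right)} = K$
$\left(\left(1 - 5\right) - 2\right) \left(3 - 4\right) E{\left(-2 \right)} - -1066 = \left(\left(1 - 5\right) - 2\right) \left(3 - 4\right) \left(-2\right) - -1066 = \left(-4 - 2\right) \left(3 - 4\right) \left(-2\right) + 1066 = \left(-6\right) \left(-1\right) \left(-2\right) + 1066 = 6 \left(-2\right) + 1066 = -12 + 1066 = 1054$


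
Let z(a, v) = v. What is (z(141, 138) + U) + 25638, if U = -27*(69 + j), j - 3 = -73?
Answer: 25803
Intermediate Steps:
j = -70 (j = 3 - 73 = -70)
U = 27 (U = -27*(69 - 70) = -27*(-1) = 27)
(z(141, 138) + U) + 25638 = (138 + 27) + 25638 = 165 + 25638 = 25803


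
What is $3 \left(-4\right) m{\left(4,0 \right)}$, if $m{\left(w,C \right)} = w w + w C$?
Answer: $-192$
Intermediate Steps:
$m{\left(w,C \right)} = w^{2} + C w$
$3 \left(-4\right) m{\left(4,0 \right)} = 3 \left(-4\right) 4 \left(0 + 4\right) = - 12 \cdot 4 \cdot 4 = \left(-12\right) 16 = -192$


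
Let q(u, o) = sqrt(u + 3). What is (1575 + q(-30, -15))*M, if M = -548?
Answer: -863100 - 1644*I*sqrt(3) ≈ -8.631e+5 - 2847.5*I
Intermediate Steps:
q(u, o) = sqrt(3 + u)
(1575 + q(-30, -15))*M = (1575 + sqrt(3 - 30))*(-548) = (1575 + sqrt(-27))*(-548) = (1575 + 3*I*sqrt(3))*(-548) = -863100 - 1644*I*sqrt(3)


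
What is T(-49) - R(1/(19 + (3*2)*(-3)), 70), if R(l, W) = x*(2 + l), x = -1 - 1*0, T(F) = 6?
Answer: 9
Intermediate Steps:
x = -1 (x = -1 + 0 = -1)
R(l, W) = -2 - l (R(l, W) = -(2 + l) = -2 - l)
T(-49) - R(1/(19 + (3*2)*(-3)), 70) = 6 - (-2 - 1/(19 + (3*2)*(-3))) = 6 - (-2 - 1/(19 + 6*(-3))) = 6 - (-2 - 1/(19 - 18)) = 6 - (-2 - 1/1) = 6 - (-2 - 1*1) = 6 - (-2 - 1) = 6 - 1*(-3) = 6 + 3 = 9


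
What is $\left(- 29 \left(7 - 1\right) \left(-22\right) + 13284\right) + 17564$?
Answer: $34676$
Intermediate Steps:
$\left(- 29 \left(7 - 1\right) \left(-22\right) + 13284\right) + 17564 = \left(\left(-29\right) 6 \left(-22\right) + 13284\right) + 17564 = \left(\left(-174\right) \left(-22\right) + 13284\right) + 17564 = \left(3828 + 13284\right) + 17564 = 17112 + 17564 = 34676$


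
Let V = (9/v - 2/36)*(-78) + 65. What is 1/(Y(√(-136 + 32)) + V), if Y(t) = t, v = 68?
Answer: 47226/2870029 - 20808*I*√26/37310377 ≈ 0.016455 - 0.0028437*I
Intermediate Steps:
V = 6019/102 (V = (9/68 - 2/36)*(-78) + 65 = (9*(1/68) - 2*1/36)*(-78) + 65 = (9/68 - 1/18)*(-78) + 65 = (47/612)*(-78) + 65 = -611/102 + 65 = 6019/102 ≈ 59.010)
1/(Y(√(-136 + 32)) + V) = 1/(√(-136 + 32) + 6019/102) = 1/(√(-104) + 6019/102) = 1/(2*I*√26 + 6019/102) = 1/(6019/102 + 2*I*√26)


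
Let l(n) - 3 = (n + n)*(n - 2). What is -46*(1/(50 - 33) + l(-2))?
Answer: -14904/17 ≈ -876.71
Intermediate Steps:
l(n) = 3 + 2*n*(-2 + n) (l(n) = 3 + (n + n)*(n - 2) = 3 + (2*n)*(-2 + n) = 3 + 2*n*(-2 + n))
-46*(1/(50 - 33) + l(-2)) = -46*(1/(50 - 33) + (3 - 4*(-2) + 2*(-2)²)) = -46*(1/17 + (3 + 8 + 2*4)) = -46*(1/17 + (3 + 8 + 8)) = -46*(1/17 + 19) = -46*324/17 = -14904/17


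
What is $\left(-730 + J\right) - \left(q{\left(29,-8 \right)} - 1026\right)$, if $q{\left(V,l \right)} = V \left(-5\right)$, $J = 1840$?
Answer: $2281$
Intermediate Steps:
$q{\left(V,l \right)} = - 5 V$
$\left(-730 + J\right) - \left(q{\left(29,-8 \right)} - 1026\right) = \left(-730 + 1840\right) - \left(\left(-5\right) 29 - 1026\right) = 1110 - \left(-145 - 1026\right) = 1110 - -1171 = 1110 + 1171 = 2281$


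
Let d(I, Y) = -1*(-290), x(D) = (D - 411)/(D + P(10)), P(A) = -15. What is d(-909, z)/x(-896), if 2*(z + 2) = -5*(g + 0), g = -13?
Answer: 264190/1307 ≈ 202.13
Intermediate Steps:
z = 61/2 (z = -2 + (-5*(-13 + 0))/2 = -2 + (-5*(-13))/2 = -2 + (½)*65 = -2 + 65/2 = 61/2 ≈ 30.500)
x(D) = (-411 + D)/(-15 + D) (x(D) = (D - 411)/(D - 15) = (-411 + D)/(-15 + D))
d(I, Y) = 290
d(-909, z)/x(-896) = 290/(((-411 - 896)/(-15 - 896))) = 290/((-1307/(-911))) = 290/((-1/911*(-1307))) = 290/(1307/911) = 290*(911/1307) = 264190/1307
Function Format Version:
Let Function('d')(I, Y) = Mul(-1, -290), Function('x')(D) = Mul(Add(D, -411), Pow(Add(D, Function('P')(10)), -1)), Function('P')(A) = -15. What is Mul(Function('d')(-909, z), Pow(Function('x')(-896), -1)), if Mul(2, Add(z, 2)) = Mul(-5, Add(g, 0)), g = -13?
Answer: Rational(264190, 1307) ≈ 202.13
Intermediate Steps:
z = Rational(61, 2) (z = Add(-2, Mul(Rational(1, 2), Mul(-5, Add(-13, 0)))) = Add(-2, Mul(Rational(1, 2), Mul(-5, -13))) = Add(-2, Mul(Rational(1, 2), 65)) = Add(-2, Rational(65, 2)) = Rational(61, 2) ≈ 30.500)
Function('x')(D) = Mul(Pow(Add(-15, D), -1), Add(-411, D)) (Function('x')(D) = Mul(Add(D, -411), Pow(Add(D, -15), -1)) = Mul(Add(-411, D), Pow(Add(-15, D), -1)) = Mul(Pow(Add(-15, D), -1), Add(-411, D)))
Function('d')(I, Y) = 290
Mul(Function('d')(-909, z), Pow(Function('x')(-896), -1)) = Mul(290, Pow(Mul(Pow(Add(-15, -896), -1), Add(-411, -896)), -1)) = Mul(290, Pow(Mul(Pow(-911, -1), -1307), -1)) = Mul(290, Pow(Mul(Rational(-1, 911), -1307), -1)) = Mul(290, Pow(Rational(1307, 911), -1)) = Mul(290, Rational(911, 1307)) = Rational(264190, 1307)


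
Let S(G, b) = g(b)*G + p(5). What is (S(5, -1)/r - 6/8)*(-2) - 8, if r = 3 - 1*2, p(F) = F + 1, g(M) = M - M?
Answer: -37/2 ≈ -18.500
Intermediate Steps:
g(M) = 0
p(F) = 1 + F
S(G, b) = 6 (S(G, b) = 0*G + (1 + 5) = 0 + 6 = 6)
r = 1 (r = 3 - 2 = 1)
(S(5, -1)/r - 6/8)*(-2) - 8 = (6/1 - 6/8)*(-2) - 8 = (6*1 - 6*⅛)*(-2) - 8 = (6 - ¾)*(-2) - 8 = (21/4)*(-2) - 8 = -21/2 - 8 = -37/2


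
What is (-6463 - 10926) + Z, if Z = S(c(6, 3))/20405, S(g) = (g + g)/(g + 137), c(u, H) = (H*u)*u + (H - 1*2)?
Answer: -43643172926/2509815 ≈ -17389.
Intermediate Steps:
c(u, H) = -2 + H + H*u**2 (c(u, H) = H*u**2 + (H - 2) = H*u**2 + (-2 + H) = -2 + H + H*u**2)
S(g) = 2*g/(137 + g) (S(g) = (2*g)/(137 + g) = 2*g/(137 + g))
Z = 109/2509815 (Z = (2*(-2 + 3 + 3*6**2)/(137 + (-2 + 3 + 3*6**2)))/20405 = (2*(-2 + 3 + 3*36)/(137 + (-2 + 3 + 3*36)))*(1/20405) = (2*(-2 + 3 + 108)/(137 + (-2 + 3 + 108)))*(1/20405) = (2*109/(137 + 109))*(1/20405) = (2*109/246)*(1/20405) = (2*109*(1/246))*(1/20405) = (109/123)*(1/20405) = 109/2509815 ≈ 4.3429e-5)
(-6463 - 10926) + Z = (-6463 - 10926) + 109/2509815 = -17389 + 109/2509815 = -43643172926/2509815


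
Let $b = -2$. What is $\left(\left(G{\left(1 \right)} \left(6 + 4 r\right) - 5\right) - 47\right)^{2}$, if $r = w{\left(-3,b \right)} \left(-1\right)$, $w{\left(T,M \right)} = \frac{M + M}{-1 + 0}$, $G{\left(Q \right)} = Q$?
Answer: $3844$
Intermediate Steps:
$w{\left(T,M \right)} = - 2 M$ ($w{\left(T,M \right)} = \frac{2 M}{-1} = 2 M \left(-1\right) = - 2 M$)
$r = -4$ ($r = \left(-2\right) \left(-2\right) \left(-1\right) = 4 \left(-1\right) = -4$)
$\left(\left(G{\left(1 \right)} \left(6 + 4 r\right) - 5\right) - 47\right)^{2} = \left(\left(1 \left(6 + 4 \left(-4\right)\right) - 5\right) - 47\right)^{2} = \left(\left(1 \left(6 - 16\right) - 5\right) - 47\right)^{2} = \left(\left(1 \left(-10\right) - 5\right) - 47\right)^{2} = \left(\left(-10 - 5\right) - 47\right)^{2} = \left(-15 - 47\right)^{2} = \left(-62\right)^{2} = 3844$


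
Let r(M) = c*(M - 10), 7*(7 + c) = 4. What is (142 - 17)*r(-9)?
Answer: 106875/7 ≈ 15268.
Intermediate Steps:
c = -45/7 (c = -7 + (⅐)*4 = -7 + 4/7 = -45/7 ≈ -6.4286)
r(M) = 450/7 - 45*M/7 (r(M) = -45*(M - 10)/7 = -45*(-10 + M)/7 = 450/7 - 45*M/7)
(142 - 17)*r(-9) = (142 - 17)*(450/7 - 45/7*(-9)) = 125*(450/7 + 405/7) = 125*(855/7) = 106875/7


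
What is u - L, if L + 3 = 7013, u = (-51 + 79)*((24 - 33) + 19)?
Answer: -6730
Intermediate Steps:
u = 280 (u = 28*(-9 + 19) = 28*10 = 280)
L = 7010 (L = -3 + 7013 = 7010)
u - L = 280 - 1*7010 = 280 - 7010 = -6730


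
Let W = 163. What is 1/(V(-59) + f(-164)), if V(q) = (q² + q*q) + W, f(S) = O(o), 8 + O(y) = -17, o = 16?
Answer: 1/7100 ≈ 0.00014085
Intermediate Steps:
O(y) = -25 (O(y) = -8 - 17 = -25)
f(S) = -25
V(q) = 163 + 2*q² (V(q) = (q² + q*q) + 163 = (q² + q²) + 163 = 2*q² + 163 = 163 + 2*q²)
1/(V(-59) + f(-164)) = 1/((163 + 2*(-59)²) - 25) = 1/((163 + 2*3481) - 25) = 1/((163 + 6962) - 25) = 1/(7125 - 25) = 1/7100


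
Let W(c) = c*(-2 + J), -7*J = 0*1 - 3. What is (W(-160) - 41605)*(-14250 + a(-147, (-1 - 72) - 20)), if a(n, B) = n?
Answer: 4167571575/7 ≈ 5.9537e+8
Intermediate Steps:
J = 3/7 (J = -(0*1 - 3)/7 = -(0 - 3)/7 = -⅐*(-3) = 3/7 ≈ 0.42857)
W(c) = -11*c/7 (W(c) = c*(-2 + 3/7) = c*(-11/7) = -11*c/7)
(W(-160) - 41605)*(-14250 + a(-147, (-1 - 72) - 20)) = (-11/7*(-160) - 41605)*(-14250 - 147) = (1760/7 - 41605)*(-14397) = -289475/7*(-14397) = 4167571575/7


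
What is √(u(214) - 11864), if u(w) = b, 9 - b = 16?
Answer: 3*I*√1319 ≈ 108.95*I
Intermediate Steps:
b = -7 (b = 9 - 1*16 = 9 - 16 = -7)
u(w) = -7
√(u(214) - 11864) = √(-7 - 11864) = √(-11871) = 3*I*√1319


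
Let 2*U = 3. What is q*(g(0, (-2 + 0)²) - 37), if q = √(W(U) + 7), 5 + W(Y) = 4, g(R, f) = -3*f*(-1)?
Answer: -25*√6 ≈ -61.237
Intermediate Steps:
U = 3/2 (U = (½)*3 = 3/2 ≈ 1.5000)
g(R, f) = 3*f
W(Y) = -1 (W(Y) = -5 + 4 = -1)
q = √6 (q = √(-1 + 7) = √6 ≈ 2.4495)
q*(g(0, (-2 + 0)²) - 37) = √6*(3*(-2 + 0)² - 37) = √6*(3*(-2)² - 37) = √6*(3*4 - 37) = √6*(12 - 37) = √6*(-25) = -25*√6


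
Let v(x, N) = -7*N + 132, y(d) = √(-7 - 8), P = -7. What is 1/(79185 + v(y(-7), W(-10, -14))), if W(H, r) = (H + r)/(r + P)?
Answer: 1/79309 ≈ 1.2609e-5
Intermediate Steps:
W(H, r) = (H + r)/(-7 + r) (W(H, r) = (H + r)/(r - 7) = (H + r)/(-7 + r))
y(d) = I*√15 (y(d) = √(-15) = I*√15)
v(x, N) = 132 - 7*N
1/(79185 + v(y(-7), W(-10, -14))) = 1/(79185 + (132 - 7*(-10 - 14)/(-7 - 14))) = 1/(79185 + (132 - 7*(-24)/(-21))) = 1/(79185 + (132 - (-1)*(-24)/3)) = 1/(79185 + (132 - 7*8/7)) = 1/(79185 + (132 - 8)) = 1/(79185 + 124) = 1/79309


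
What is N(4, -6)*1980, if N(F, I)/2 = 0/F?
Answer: 0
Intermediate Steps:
N(F, I) = 0 (N(F, I) = 2*(0/F) = 2*0 = 0)
N(4, -6)*1980 = 0*1980 = 0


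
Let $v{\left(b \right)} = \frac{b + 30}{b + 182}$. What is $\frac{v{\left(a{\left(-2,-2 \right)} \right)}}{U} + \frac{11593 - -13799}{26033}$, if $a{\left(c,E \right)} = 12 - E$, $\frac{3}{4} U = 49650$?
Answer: $\frac{11766693709}{12063692200} \approx 0.97538$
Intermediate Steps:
$U = 66200$ ($U = \frac{4}{3} \cdot 49650 = 66200$)
$v{\left(b \right)} = \frac{30 + b}{182 + b}$
$\frac{v{\left(a{\left(-2,-2 \right)} \right)}}{U} + \frac{11593 - -13799}{26033} = \frac{\frac{1}{182 + \left(12 - -2\right)} \left(30 + \left(12 - -2\right)\right)}{66200} + \frac{11593 - -13799}{26033} = \frac{30 + \left(12 + 2\right)}{182 + \left(12 + 2\right)} \frac{1}{66200} + \left(11593 + 13799\right) \frac{1}{26033} = \frac{30 + 14}{182 + 14} \cdot \frac{1}{66200} + 25392 \cdot \frac{1}{26033} = \frac{1}{196} \cdot 44 \cdot \frac{1}{66200} + \frac{25392}{26033} = \frac{11}{49} \cdot \frac{1}{66200} + \frac{25392}{26033} = \frac{11}{3243800} + \frac{25392}{26033} = \frac{11766693709}{12063692200}$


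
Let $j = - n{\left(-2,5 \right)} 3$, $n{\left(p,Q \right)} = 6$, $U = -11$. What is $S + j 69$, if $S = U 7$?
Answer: $-1319$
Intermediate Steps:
$S = -77$ ($S = \left(-11\right) 7 = -77$)
$j = -18$ ($j = \left(-1\right) 6 \cdot 3 = \left(-6\right) 3 = -18$)
$S + j 69 = -77 - 1242 = -1319$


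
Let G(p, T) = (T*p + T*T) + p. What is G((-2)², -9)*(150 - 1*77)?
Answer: 3577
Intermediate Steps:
G(p, T) = p + T² + T*p (G(p, T) = (T*p + T²) + p = (T² + T*p) + p = p + T² + T*p)
G((-2)², -9)*(150 - 1*77) = ((-2)² + (-9)² - 9*(-2)²)*(150 - 1*77) = (4 + 81 - 9*4)*(150 - 77) = (4 + 81 - 36)*73 = 49*73 = 3577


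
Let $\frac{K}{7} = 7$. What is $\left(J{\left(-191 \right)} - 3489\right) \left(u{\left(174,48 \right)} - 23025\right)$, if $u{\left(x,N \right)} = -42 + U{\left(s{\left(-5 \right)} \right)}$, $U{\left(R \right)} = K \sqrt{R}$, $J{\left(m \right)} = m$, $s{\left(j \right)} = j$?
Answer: $84886560 - 180320 i \sqrt{5} \approx 8.4887 \cdot 10^{7} - 4.0321 \cdot 10^{5} i$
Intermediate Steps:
$K = 49$ ($K = 7 \cdot 7 = 49$)
$U{\left(R \right)} = 49 \sqrt{R}$
$u{\left(x,N \right)} = -42 + 49 i \sqrt{5}$ ($u{\left(x,N \right)} = -42 + 49 \sqrt{-5} = -42 + 49 i \sqrt{5}$)
$\left(J{\left(-191 \right)} - 3489\right) \left(u{\left(174,48 \right)} - 23025\right) = \left(-191 - 3489\right) \left(\left(-42 + 49 i \sqrt{5}\right) - 23025\right) = - 3680 \left(-23067 + 49 i \sqrt{5}\right) = 84886560 - 180320 i \sqrt{5}$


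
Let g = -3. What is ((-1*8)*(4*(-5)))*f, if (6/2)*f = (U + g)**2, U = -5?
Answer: 10240/3 ≈ 3413.3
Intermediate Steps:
f = 64/3 (f = (-5 - 3)**2/3 = (1/3)*(-8)**2 = (1/3)*64 = 64/3 ≈ 21.333)
((-1*8)*(4*(-5)))*f = ((-1*8)*(4*(-5)))*(64/3) = -8*(-20)*(64/3) = 160*(64/3) = 10240/3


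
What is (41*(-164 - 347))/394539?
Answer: -20951/394539 ≈ -0.053102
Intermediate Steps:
(41*(-164 - 347))/394539 = (41*(-511))*(1/394539) = -20951*1/394539 = -20951/394539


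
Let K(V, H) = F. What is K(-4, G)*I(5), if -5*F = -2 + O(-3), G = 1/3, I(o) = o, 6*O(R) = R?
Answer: 5/2 ≈ 2.5000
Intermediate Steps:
O(R) = R/6
G = ⅓ ≈ 0.33333
F = ½ (F = -(-2 + (⅙)*(-3))/5 = -(-2 - ½)/5 = -⅕*(-5/2) = ½ ≈ 0.50000)
K(V, H) = ½
K(-4, G)*I(5) = (½)*5 = 5/2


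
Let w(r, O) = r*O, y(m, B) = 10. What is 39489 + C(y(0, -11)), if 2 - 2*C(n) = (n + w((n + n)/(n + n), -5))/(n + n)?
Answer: 315919/8 ≈ 39490.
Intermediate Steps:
w(r, O) = O*r
C(n) = 1 - (-5 + n)/(4*n) (C(n) = 1 - (n - 5*(n + n)/(n + n))/(2*(n + n)) = 1 - (n - 5*2*n/(2*n))/(2*(2*n)) = 1 - (n - 5*2*n*1/(2*n))*1/(2*n)/2 = 1 - (n - 5*1)*1/(2*n)/2 = 1 - (n - 5)*1/(2*n)/2 = 1 - (-5 + n)*1/(2*n)/2 = 1 - (-5 + n)/(4*n))
39489 + C(y(0, -11)) = 39489 + (1/4)*(5 + 3*10)/10 = 39489 + (1/4)*(1/10)*(5 + 30) = 39489 + (1/4)*(1/10)*35 = 39489 + 7/8 = 315919/8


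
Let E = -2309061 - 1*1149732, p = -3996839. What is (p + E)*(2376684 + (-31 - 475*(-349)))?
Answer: -18955407554496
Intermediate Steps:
E = -3458793 (E = -2309061 - 1149732 = -3458793)
(p + E)*(2376684 + (-31 - 475*(-349))) = (-3996839 - 3458793)*(2376684 + (-31 - 475*(-349))) = -7455632*(2376684 + (-31 + 165775)) = -7455632*(2376684 + 165744) = -7455632*2542428 = -18955407554496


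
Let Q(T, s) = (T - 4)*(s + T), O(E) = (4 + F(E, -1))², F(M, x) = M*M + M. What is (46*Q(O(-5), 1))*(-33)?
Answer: -501006792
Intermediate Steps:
F(M, x) = M + M² (F(M, x) = M² + M = M + M²)
O(E) = (4 + E*(1 + E))²
Q(T, s) = (-4 + T)*(T + s)
(46*Q(O(-5), 1))*(-33) = (46*(((4 - 5*(1 - 5))²)² - 4*(4 - 5*(1 - 5))² - 4*1 + (4 - 5*(1 - 5))²*1))*(-33) = (46*(((4 - 5*(-4))²)² - 4*(4 - 5*(-4))² - 4 + (4 - 5*(-4))²*1))*(-33) = (46*(((4 + 20)²)² - 4*(4 + 20)² - 4 + (4 + 20)²*1))*(-33) = (46*((24²)² - 4*24² - 4 + 24²*1))*(-33) = (46*(576² - 4*576 - 4 + 576*1))*(-33) = (46*(331776 - 2304 - 4 + 576))*(-33) = (46*330044)*(-33) = 15182024*(-33) = -501006792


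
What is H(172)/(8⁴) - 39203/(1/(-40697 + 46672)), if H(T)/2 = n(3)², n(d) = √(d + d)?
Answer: -239859635197/1024 ≈ -2.3424e+8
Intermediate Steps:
n(d) = √2*√d (n(d) = √(2*d) = √2*√d)
H(T) = 12 (H(T) = 2*(√2*√3)² = 2*(√6)² = 2*6 = 12)
H(172)/(8⁴) - 39203/(1/(-40697 + 46672)) = 12/(8⁴) - 39203/(1/(-40697 + 46672)) = 12/4096 - 39203/(1/5975) = 12*(1/4096) - 39203/1/5975 = 3/1024 - 39203*5975 = 3/1024 - 234237925 = -239859635197/1024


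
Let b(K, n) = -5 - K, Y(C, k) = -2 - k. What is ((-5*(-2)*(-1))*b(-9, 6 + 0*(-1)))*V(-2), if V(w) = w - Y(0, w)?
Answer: 80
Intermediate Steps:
V(w) = 2 + 2*w (V(w) = w - (-2 - w) = w + (2 + w) = 2 + 2*w)
((-5*(-2)*(-1))*b(-9, 6 + 0*(-1)))*V(-2) = ((-5*(-2)*(-1))*(-5 - 1*(-9)))*(2 + 2*(-2)) = ((10*(-1))*(-5 + 9))*(2 - 4) = -10*4*(-2) = -40*(-2) = 80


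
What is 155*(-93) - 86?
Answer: -14501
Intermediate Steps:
155*(-93) - 86 = -14415 - 86 = -14501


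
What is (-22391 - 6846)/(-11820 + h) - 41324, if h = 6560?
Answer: -217335003/5260 ≈ -41318.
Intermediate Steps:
(-22391 - 6846)/(-11820 + h) - 41324 = (-22391 - 6846)/(-11820 + 6560) - 41324 = -29237/(-5260) - 41324 = -29237*(-1/5260) - 41324 = 29237/5260 - 41324 = -217335003/5260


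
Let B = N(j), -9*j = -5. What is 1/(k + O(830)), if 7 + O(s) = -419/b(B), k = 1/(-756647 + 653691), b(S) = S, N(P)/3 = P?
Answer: -514780/133019157 ≈ -0.0038700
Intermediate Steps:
j = 5/9 (j = -⅑*(-5) = 5/9 ≈ 0.55556)
N(P) = 3*P
B = 5/3 (B = 3*(5/9) = 5/3 ≈ 1.6667)
k = -1/102956 (k = 1/(-102956) = -1/102956 ≈ -9.7129e-6)
O(s) = -1292/5 (O(s) = -7 - 419/5/3 = -7 - 419*⅗ = -7 - 1257/5 = -1292/5)
1/(k + O(830)) = 1/(-1/102956 - 1292/5) = 1/(-133019157/514780) = -514780/133019157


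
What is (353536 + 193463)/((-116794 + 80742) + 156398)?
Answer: 546999/120346 ≈ 4.5452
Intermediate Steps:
(353536 + 193463)/((-116794 + 80742) + 156398) = 546999/(-36052 + 156398) = 546999/120346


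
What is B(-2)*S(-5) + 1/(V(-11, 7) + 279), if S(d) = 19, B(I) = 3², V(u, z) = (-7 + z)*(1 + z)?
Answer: 47710/279 ≈ 171.00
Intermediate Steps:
V(u, z) = (1 + z)*(-7 + z)
B(I) = 9
B(-2)*S(-5) + 1/(V(-11, 7) + 279) = 9*19 + 1/((-7 + 7² - 6*7) + 279) = 171 + 1/((-7 + 49 - 42) + 279) = 171 + 1/(0 + 279) = 171 + 1/279 = 47710/279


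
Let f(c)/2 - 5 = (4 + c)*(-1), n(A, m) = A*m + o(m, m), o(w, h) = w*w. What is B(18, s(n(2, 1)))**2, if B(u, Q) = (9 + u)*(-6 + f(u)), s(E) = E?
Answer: 1166400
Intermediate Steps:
o(w, h) = w**2
n(A, m) = m**2 + A*m (n(A, m) = A*m + m**2 = m**2 + A*m)
f(c) = 2 - 2*c (f(c) = 10 + 2*((4 + c)*(-1)) = 10 + 2*(-4 - c) = 10 + (-8 - 2*c) = 2 - 2*c)
B(u, Q) = (-4 - 2*u)*(9 + u) (B(u, Q) = (9 + u)*(-6 + (2 - 2*u)) = (9 + u)*(-4 - 2*u) = (-4 - 2*u)*(9 + u))
B(18, s(n(2, 1)))**2 = (-36 - 22*18 - 2*18**2)**2 = (-36 - 396 - 2*324)**2 = (-36 - 396 - 648)**2 = (-1080)**2 = 1166400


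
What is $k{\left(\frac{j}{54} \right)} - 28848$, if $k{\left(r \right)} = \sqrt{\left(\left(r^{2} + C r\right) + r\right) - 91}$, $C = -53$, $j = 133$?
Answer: $-28848 + \frac{i \sqrt{621131}}{54} \approx -28848.0 + 14.595 i$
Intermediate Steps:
$k{\left(r \right)} = \sqrt{-91 + r^{2} - 52 r}$ ($k{\left(r \right)} = \sqrt{\left(\left(r^{2} - 53 r\right) + r\right) - 91} = \sqrt{\left(r^{2} - 52 r\right) - 91} = \sqrt{-91 + r^{2} - 52 r}$)
$k{\left(\frac{j}{54} \right)} - 28848 = \sqrt{-91 + \left(\frac{133}{54}\right)^{2} - 52 \cdot \frac{133}{54}} - 28848 = \sqrt{-91 + \left(133 \cdot \frac{1}{54}\right)^{2} - 52 \cdot 133 \cdot \frac{1}{54}} - 28848 = \sqrt{-91 + \left(\frac{133}{54}\right)^{2} - \frac{3458}{27}} - 28848 = \sqrt{-91 + \frac{17689}{2916} - \frac{3458}{27}} - 28848 = \sqrt{- \frac{621131}{2916}} - 28848 = \frac{i \sqrt{621131}}{54} - 28848 = -28848 + \frac{i \sqrt{621131}}{54}$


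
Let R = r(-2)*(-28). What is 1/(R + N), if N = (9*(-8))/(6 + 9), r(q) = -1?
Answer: 5/116 ≈ 0.043103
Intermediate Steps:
R = 28 (R = -1*(-28) = 28)
N = -24/5 (N = -72/15 = -72*1/15 = -24/5 ≈ -4.8000)
1/(R + N) = 1/(28 - 24/5) = 1/(116/5) = 5/116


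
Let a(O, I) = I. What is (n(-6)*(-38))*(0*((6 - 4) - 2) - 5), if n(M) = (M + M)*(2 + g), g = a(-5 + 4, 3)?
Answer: -11400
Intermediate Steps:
g = 3
n(M) = 10*M (n(M) = (M + M)*(2 + 3) = (2*M)*5 = 10*M)
(n(-6)*(-38))*(0*((6 - 4) - 2) - 5) = ((10*(-6))*(-38))*(0*((6 - 4) - 2) - 5) = (-60*(-38))*(0*(2 - 2) - 5) = 2280*(0*0 - 5) = 2280*(0 - 5) = 2280*(-5) = -11400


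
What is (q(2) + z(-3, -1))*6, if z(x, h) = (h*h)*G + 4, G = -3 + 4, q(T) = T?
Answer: 42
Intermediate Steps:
G = 1
z(x, h) = 4 + h**2 (z(x, h) = (h*h)*1 + 4 = h**2*1 + 4 = h**2 + 4 = 4 + h**2)
(q(2) + z(-3, -1))*6 = (2 + (4 + (-1)**2))*6 = (2 + (4 + 1))*6 = (2 + 5)*6 = 7*6 = 42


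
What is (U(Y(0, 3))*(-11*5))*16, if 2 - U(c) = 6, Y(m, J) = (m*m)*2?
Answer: 3520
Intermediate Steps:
Y(m, J) = 2*m**2 (Y(m, J) = m**2*2 = 2*m**2)
U(c) = -4 (U(c) = 2 - 1*6 = 2 - 6 = -4)
(U(Y(0, 3))*(-11*5))*16 = -(-44)*5*16 = -4*(-55)*16 = 220*16 = 3520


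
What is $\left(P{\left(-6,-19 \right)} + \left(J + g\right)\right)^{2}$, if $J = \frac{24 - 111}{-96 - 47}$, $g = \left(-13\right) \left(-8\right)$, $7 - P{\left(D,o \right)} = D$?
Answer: $\frac{282845124}{20449} \approx 13832.0$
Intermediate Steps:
$P{\left(D,o \right)} = 7 - D$
$g = 104$
$J = \frac{87}{143}$ ($J = - \frac{87}{-143} = \left(-87\right) \left(- \frac{1}{143}\right) = \frac{87}{143} \approx 0.60839$)
$\left(P{\left(-6,-19 \right)} + \left(J + g\right)\right)^{2} = \left(\left(7 - -6\right) + \left(\frac{87}{143} + 104\right)\right)^{2} = \left(\left(7 + 6\right) + \frac{14959}{143}\right)^{2} = \left(13 + \frac{14959}{143}\right)^{2} = \left(\frac{16818}{143}\right)^{2} = \frac{282845124}{20449}$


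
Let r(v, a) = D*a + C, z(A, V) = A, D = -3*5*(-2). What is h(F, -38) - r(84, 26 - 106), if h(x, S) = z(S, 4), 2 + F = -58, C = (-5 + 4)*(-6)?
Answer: 2356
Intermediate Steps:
D = 30 (D = -15*(-2) = 30)
C = 6 (C = -1*(-6) = 6)
F = -60 (F = -2 - 58 = -60)
r(v, a) = 6 + 30*a (r(v, a) = 30*a + 6 = 6 + 30*a)
h(x, S) = S
h(F, -38) - r(84, 26 - 106) = -38 - (6 + 30*(26 - 106)) = -38 - (6 + 30*(-80)) = -38 - (6 - 2400) = -38 - 1*(-2394) = -38 + 2394 = 2356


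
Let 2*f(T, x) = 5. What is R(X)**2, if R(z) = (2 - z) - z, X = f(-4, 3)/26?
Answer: 2209/676 ≈ 3.2677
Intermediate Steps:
f(T, x) = 5/2 (f(T, x) = (1/2)*5 = 5/2)
X = 5/52 (X = (5/2)/26 = (5/2)*(1/26) = 5/52 ≈ 0.096154)
R(z) = 2 - 2*z
R(X)**2 = (2 - 2*5/52)**2 = (2 - 5/26)**2 = (47/26)**2 = 2209/676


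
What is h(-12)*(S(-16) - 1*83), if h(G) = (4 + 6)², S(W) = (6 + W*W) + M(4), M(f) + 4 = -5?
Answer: 17000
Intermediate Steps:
M(f) = -9 (M(f) = -4 - 5 = -9)
S(W) = -3 + W² (S(W) = (6 + W*W) - 9 = (6 + W²) - 9 = -3 + W²)
h(G) = 100 (h(G) = 10² = 100)
h(-12)*(S(-16) - 1*83) = 100*((-3 + (-16)²) - 1*83) = 100*((-3 + 256) - 83) = 100*(253 - 83) = 100*170 = 17000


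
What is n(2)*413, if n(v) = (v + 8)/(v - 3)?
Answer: -4130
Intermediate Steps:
n(v) = (8 + v)/(-3 + v)
n(2)*413 = ((8 + 2)/(-3 + 2))*413 = (10/(-1))*413 = -1*10*413 = -10*413 = -4130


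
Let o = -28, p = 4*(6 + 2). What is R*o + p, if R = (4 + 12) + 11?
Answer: -724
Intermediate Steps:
p = 32 (p = 4*8 = 32)
R = 27 (R = 16 + 11 = 27)
R*o + p = 27*(-28) + 32 = -756 + 32 = -724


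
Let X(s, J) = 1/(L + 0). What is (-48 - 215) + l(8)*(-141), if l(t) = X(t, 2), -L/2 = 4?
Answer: -1963/8 ≈ -245.38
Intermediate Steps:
L = -8 (L = -2*4 = -8)
X(s, J) = -⅛ (X(s, J) = 1/(-8 + 0) = 1/(-8) = -⅛)
l(t) = -⅛
(-48 - 215) + l(8)*(-141) = (-48 - 215) - ⅛*(-141) = -263 + 141/8 = -1963/8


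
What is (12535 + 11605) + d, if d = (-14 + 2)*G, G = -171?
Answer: 26192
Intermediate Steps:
d = 2052 (d = (-14 + 2)*(-171) = -12*(-171) = 2052)
(12535 + 11605) + d = (12535 + 11605) + 2052 = 24140 + 2052 = 26192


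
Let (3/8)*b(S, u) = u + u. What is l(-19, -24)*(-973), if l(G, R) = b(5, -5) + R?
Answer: 147896/3 ≈ 49299.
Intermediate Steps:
b(S, u) = 16*u/3 (b(S, u) = 8*(u + u)/3 = 8*(2*u)/3 = 16*u/3)
l(G, R) = -80/3 + R (l(G, R) = (16/3)*(-5) + R = -80/3 + R)
l(-19, -24)*(-973) = (-80/3 - 24)*(-973) = -152/3*(-973) = 147896/3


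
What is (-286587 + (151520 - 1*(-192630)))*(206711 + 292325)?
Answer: 28726009268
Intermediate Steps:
(-286587 + (151520 - 1*(-192630)))*(206711 + 292325) = (-286587 + (151520 + 192630))*499036 = (-286587 + 344150)*499036 = 57563*499036 = 28726009268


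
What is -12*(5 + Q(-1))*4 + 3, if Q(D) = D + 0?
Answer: -189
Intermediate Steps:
Q(D) = D
-12*(5 + Q(-1))*4 + 3 = -12*(5 - 1)*4 + 3 = -48*4 + 3 = -12*16 + 3 = -192 + 3 = -189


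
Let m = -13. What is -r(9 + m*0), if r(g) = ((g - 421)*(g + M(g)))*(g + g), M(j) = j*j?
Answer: 667440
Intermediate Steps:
M(j) = j²
r(g) = 2*g*(-421 + g)*(g + g²) (r(g) = ((g - 421)*(g + g²))*(g + g) = ((-421 + g)*(g + g²))*(2*g) = 2*g*(-421 + g)*(g + g²))
-r(9 + m*0) = -2*(9 - 13*0)²*(-421 + (9 - 13*0)² - 420*(9 - 13*0)) = -2*(9 + 0)²*(-421 + (9 + 0)² - 420*(9 + 0)) = -2*9²*(-421 + 9² - 420*9) = -2*81*(-421 + 81 - 3780) = -2*81*(-4120) = -1*(-667440) = 667440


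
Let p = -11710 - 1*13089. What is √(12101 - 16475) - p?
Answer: 24799 + 27*I*√6 ≈ 24799.0 + 66.136*I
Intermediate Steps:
p = -24799 (p = -11710 - 13089 = -24799)
√(12101 - 16475) - p = √(12101 - 16475) - 1*(-24799) = √(-4374) + 24799 = 27*I*√6 + 24799 = 24799 + 27*I*√6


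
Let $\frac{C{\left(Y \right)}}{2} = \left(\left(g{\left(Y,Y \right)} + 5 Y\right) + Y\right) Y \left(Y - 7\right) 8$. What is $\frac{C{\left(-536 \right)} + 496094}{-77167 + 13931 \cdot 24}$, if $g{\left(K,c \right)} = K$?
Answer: $- \frac{17471697442}{257177} \approx -67937.0$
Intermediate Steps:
$C{\left(Y \right)} = 112 Y^{2} \left(-7 + Y\right)$ ($C{\left(Y \right)} = 2 \left(\left(Y + 5 Y\right) + Y\right) Y \left(Y - 7\right) 8 = 2 \left(6 Y + Y\right) Y \left(-7 + Y\right) 8 = 2 \cdot 7 Y Y \left(-7 + Y\right) 8 = 2 \cdot 7 Y^{2} \left(-7 + Y\right) 8 = 2 \cdot 56 Y^{2} \left(-7 + Y\right) = 112 Y^{2} \left(-7 + Y\right)$)
$\frac{C{\left(-536 \right)} + 496094}{-77167 + 13931 \cdot 24} = \frac{112 \left(-536\right)^{2} \left(-7 - 536\right) + 496094}{-77167 + 13931 \cdot 24} = \frac{112 \cdot 287296 \left(-543\right) + 496094}{-77167 + 334344} = \frac{-17472193536 + 496094}{257177} = \left(-17471697442\right) \frac{1}{257177} = - \frac{17471697442}{257177}$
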